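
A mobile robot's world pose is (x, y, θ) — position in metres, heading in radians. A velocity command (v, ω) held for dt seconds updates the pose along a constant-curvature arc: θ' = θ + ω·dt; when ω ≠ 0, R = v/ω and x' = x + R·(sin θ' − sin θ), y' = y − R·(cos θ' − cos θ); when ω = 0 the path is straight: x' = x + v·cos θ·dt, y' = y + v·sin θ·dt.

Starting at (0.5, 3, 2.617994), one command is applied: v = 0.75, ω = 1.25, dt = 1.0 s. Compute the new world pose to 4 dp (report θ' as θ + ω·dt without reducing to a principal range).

(-0.1985, 2.9289, 3.8680)

θ' = 2.6180 + 1.25·1.0 = 3.8680
R = v/ω = 0.75/1.25 = 0.6000
x' = 0.5 + 0.6000·(sin 3.8680 − sin 2.6180) = -0.1985
y' = 3 − 0.6000·(cos 3.8680 − cos 2.6180) = 2.9289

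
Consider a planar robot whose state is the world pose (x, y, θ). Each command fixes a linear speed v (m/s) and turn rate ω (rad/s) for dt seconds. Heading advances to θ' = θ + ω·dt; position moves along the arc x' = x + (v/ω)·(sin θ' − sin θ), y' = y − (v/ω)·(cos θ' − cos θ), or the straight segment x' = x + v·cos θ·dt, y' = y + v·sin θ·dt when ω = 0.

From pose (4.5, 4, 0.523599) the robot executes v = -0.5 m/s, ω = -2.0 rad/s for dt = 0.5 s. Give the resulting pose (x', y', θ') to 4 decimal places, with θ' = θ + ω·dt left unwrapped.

θ' = 0.5236 + -2.0·0.5 = -0.4764
R = v/ω = -0.5/-2.0 = 0.2500
x' = 4.5 + 0.2500·(sin -0.4764 − sin 0.5236) = 4.2604
y' = 4 − 0.2500·(cos -0.4764 − cos 0.5236) = 3.9943

(4.2604, 3.9943, -0.4764)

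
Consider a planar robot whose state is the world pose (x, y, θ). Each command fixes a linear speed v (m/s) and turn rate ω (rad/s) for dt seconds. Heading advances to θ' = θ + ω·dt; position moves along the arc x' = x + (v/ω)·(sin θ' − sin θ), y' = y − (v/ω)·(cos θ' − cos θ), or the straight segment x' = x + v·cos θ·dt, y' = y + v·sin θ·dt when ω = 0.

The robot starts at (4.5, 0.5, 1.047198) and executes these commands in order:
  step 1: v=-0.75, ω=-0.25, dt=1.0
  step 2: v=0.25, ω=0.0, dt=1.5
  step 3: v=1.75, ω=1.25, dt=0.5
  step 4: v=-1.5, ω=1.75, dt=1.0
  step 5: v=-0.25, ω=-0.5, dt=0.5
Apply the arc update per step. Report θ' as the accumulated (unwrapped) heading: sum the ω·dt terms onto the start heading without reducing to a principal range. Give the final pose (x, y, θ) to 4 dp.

step 1: θ'=0.7972 (R=3.0000) → pose (4.0481, -0.0961, 0.7972)
step 2: θ'=0.7972 (straight) → pose (4.3101, 0.1721, 0.7972)
step 3: θ'=1.4222 (R=1.4000) → pose (4.6932, 0.9431, 1.4222)
step 4: θ'=3.1722 (R=-0.8571) → pose (5.5671, -0.0406, 3.1722)
step 5: θ'=2.9222 (R=0.5000) → pose (5.6912, -0.0523, 2.9222)

(5.6912, -0.0523, 2.9222)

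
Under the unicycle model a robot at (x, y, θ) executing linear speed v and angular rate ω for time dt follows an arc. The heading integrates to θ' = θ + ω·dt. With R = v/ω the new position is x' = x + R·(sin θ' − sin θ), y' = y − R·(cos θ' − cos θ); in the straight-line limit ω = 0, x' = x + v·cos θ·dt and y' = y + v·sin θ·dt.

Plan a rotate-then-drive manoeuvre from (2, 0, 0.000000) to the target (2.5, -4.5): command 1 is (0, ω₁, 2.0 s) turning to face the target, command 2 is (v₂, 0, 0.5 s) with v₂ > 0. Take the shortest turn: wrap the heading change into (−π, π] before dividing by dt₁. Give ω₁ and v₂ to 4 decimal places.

heading to target = atan2(-4.5−0, 2.5−2) = -1.4601
Δθ = wrap(-1.4601 − 0.0000) = -1.4601; ω₁ = Δθ/dt₁ = -0.7301
distance = √((2.5−2)² + (-4.5−0)²) = 4.5277; v₂ = distance/dt₂ = 9.0554

ω₁ = -0.7301, v₂ = 9.0554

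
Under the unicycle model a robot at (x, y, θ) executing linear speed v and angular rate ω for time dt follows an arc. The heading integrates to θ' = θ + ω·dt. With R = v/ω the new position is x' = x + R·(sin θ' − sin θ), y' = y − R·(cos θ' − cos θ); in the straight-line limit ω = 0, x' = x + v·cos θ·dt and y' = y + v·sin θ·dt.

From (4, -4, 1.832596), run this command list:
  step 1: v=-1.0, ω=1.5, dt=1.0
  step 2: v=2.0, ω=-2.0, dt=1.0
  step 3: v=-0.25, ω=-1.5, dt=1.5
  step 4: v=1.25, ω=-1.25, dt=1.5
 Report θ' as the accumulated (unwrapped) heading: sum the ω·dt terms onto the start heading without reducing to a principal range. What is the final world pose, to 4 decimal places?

(2.8627, -4.8738, -2.7924)

step 1: θ'=3.3326 (R=-0.6667) → pose (4.7705, -4.4820, 3.3326)
step 2: θ'=1.3326 (R=-1.0000) → pose (3.6089, -3.2642, 1.3326)
step 3: θ'=-0.9174 (R=0.1667) → pose (3.3146, -3.3262, -0.9174)
step 4: θ'=-2.7924 (R=-1.0000) → pose (2.8627, -4.8738, -2.7924)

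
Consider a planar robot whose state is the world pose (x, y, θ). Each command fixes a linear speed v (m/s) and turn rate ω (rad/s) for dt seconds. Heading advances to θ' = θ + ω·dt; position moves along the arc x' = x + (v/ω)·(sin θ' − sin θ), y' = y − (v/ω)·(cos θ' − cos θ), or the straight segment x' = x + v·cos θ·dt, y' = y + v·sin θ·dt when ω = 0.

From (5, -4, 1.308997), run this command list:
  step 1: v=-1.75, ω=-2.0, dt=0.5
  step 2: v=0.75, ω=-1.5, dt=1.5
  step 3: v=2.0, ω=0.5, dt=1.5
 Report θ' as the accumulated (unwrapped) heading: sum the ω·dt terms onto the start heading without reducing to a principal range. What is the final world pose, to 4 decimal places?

step 1: θ'=0.3090 (R=0.8750) → pose (4.4209, -4.6071, 0.3090)
step 2: θ'=-1.9410 (R=-0.5000) → pose (5.0391, -5.2643, -1.9410)
step 3: θ'=-1.1910 (R=4.0000) → pose (5.0531, -8.1945, -1.1910)

(5.0531, -8.1945, -1.1910)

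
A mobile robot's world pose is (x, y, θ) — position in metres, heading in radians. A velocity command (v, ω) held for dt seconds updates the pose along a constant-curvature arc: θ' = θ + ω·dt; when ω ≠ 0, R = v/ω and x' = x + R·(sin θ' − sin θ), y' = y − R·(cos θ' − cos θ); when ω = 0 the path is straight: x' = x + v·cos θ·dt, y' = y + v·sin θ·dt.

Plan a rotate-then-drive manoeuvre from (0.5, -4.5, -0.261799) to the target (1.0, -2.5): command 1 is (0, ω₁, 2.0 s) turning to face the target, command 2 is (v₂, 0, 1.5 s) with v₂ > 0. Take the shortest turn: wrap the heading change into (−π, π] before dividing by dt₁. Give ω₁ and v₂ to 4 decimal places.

heading to target = atan2(-2.5−-4.5, 1−0.5) = 1.3258
Δθ = wrap(1.3258 − -0.2618) = 1.5876; ω₁ = Δθ/dt₁ = 0.7938
distance = √((1−0.5)² + (-2.5−-4.5)²) = 2.0616; v₂ = distance/dt₂ = 1.3744

ω₁ = 0.7938, v₂ = 1.3744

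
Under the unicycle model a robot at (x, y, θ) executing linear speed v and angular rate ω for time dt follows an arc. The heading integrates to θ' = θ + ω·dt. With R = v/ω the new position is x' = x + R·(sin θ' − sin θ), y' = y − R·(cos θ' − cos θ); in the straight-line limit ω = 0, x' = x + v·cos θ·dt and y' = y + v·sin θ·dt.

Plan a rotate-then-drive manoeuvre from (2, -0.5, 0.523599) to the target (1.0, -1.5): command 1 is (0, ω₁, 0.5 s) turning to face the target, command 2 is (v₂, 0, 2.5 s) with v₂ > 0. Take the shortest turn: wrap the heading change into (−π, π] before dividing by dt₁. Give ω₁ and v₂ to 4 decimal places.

heading to target = atan2(-1.5−-0.5, 1−2) = -2.3562
Δθ = wrap(-2.3562 − 0.5236) = -2.8798; ω₁ = Δθ/dt₁ = -5.7596
distance = √((1−2)² + (-1.5−-0.5)²) = 1.4142; v₂ = distance/dt₂ = 0.5657

ω₁ = -5.7596, v₂ = 0.5657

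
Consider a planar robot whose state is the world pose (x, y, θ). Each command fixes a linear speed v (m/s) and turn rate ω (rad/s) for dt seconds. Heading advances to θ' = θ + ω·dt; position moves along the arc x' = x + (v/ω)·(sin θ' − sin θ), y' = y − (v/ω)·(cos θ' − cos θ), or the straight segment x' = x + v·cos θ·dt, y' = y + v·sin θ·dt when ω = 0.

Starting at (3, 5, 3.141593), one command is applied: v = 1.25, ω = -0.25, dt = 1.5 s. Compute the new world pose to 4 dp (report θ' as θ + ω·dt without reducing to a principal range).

θ' = 3.1416 + -0.25·1.5 = 2.7666
R = v/ω = 1.25/-0.25 = -5.0000
x' = 3 + -5.0000·(sin 2.7666 − sin 3.1416) = 1.1686
y' = 5 − -5.0000·(cos 2.7666 − cos 3.1416) = 5.3475

(1.1686, 5.3475, 2.7666)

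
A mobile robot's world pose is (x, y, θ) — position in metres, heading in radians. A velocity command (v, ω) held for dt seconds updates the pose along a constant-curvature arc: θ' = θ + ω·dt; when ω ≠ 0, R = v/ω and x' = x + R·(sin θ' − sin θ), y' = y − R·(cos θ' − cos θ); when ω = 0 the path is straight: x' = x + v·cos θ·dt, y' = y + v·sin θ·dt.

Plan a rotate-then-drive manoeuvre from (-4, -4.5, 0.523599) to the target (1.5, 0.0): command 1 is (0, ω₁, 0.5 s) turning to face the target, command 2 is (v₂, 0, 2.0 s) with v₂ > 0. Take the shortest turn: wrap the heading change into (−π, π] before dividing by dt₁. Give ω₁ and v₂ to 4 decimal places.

ω₁ = 0.3243, v₂ = 3.5532

heading to target = atan2(0−-4.5, 1.5−-4) = 0.6857
Δθ = wrap(0.6857 − 0.5236) = 0.1621; ω₁ = Δθ/dt₁ = 0.3243
distance = √((1.5−-4)² + (0−-4.5)²) = 7.1063; v₂ = distance/dt₂ = 3.5532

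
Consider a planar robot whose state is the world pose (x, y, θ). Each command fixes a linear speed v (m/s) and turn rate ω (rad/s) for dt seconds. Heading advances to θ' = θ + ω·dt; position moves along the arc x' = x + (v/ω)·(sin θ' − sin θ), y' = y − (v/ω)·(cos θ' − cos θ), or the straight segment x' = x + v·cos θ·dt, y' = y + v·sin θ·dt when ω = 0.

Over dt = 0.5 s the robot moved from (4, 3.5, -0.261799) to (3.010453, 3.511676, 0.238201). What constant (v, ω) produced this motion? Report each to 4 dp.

v = -2.0000, ω = 1.0000

Δθ = 0.238201 − -0.261799 = 0.500000
ω = Δθ/dt = 0.500000/0.5 = 1.0000
R = Δx/(sin θ' − sin θ) = -2.0000
v = R·ω = -2.0000·1.0000 = -2.0000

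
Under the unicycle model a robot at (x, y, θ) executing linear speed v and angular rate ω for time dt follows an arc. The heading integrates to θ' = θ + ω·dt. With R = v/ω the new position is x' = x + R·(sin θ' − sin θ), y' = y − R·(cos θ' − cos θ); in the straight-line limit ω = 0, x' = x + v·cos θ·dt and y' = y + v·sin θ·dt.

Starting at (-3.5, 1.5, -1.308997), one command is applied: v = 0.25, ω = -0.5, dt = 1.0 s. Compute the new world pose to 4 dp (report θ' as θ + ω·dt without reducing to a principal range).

(-3.4971, 1.2526, -1.8090)

θ' = -1.3090 + -0.5·1.0 = -1.8090
R = v/ω = 0.25/-0.5 = -0.5000
x' = -3.5 + -0.5000·(sin -1.8090 − sin -1.3090) = -3.4971
y' = 1.5 − -0.5000·(cos -1.8090 − cos -1.3090) = 1.2526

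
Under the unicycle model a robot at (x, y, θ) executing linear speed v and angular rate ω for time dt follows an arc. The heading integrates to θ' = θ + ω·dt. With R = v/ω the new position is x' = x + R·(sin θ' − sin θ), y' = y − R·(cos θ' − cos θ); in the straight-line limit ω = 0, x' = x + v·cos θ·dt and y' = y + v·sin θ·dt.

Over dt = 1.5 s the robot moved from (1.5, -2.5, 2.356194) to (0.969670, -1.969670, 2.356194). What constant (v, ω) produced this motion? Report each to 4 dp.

Δθ = 2.356194 − 2.356194 = 0.000000
ω = Δθ/dt = 0.000000/1.5 = 0.0000
ω = 0 → v = (Δx·cos θ + Δy·sin θ)/dt = 0.5000

v = 0.5000, ω = 0.0000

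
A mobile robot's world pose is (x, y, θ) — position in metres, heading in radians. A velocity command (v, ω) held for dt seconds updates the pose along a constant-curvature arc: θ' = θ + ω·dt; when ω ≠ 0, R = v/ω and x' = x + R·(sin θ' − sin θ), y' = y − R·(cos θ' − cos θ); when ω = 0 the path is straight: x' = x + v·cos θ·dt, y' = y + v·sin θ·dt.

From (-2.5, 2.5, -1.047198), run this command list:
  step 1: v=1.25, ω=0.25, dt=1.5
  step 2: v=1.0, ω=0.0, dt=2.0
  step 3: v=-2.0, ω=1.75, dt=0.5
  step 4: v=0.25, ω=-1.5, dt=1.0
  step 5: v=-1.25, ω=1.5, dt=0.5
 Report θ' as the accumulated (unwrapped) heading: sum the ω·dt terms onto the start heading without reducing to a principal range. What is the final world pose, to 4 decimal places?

step 1: θ'=-0.6722 (R=5.0000) → pose (-1.2834, 1.0877, -0.6722)
step 2: θ'=-0.6722 (straight) → pose (0.2815, -0.1577, -0.6722)
step 3: θ'=0.2028 (R=-1.1429) → pose (-0.6604, 0.0675, 0.2028)
step 4: θ'=-1.2972 (R=-0.1667) → pose (-0.4663, -0.0507, -1.2972)
step 5: θ'=-0.5472 (R=-0.8333) → pose (-0.8351, 0.4358, -0.5472)

(-0.8351, 0.4358, -0.5472)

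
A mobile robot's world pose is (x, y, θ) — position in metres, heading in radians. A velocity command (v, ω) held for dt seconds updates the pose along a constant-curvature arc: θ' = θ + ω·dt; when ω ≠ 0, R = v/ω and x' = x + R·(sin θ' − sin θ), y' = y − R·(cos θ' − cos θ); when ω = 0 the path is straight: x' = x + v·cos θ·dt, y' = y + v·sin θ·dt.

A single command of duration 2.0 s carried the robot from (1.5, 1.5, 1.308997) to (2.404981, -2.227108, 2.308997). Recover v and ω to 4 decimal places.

v = -2.0000, ω = 0.5000

Δθ = 2.308997 − 1.308997 = 1.000000
ω = Δθ/dt = 1.000000/2.0 = 0.5000
R = −Δy/(cos θ' − cos θ) = -4.0000
v = R·ω = -4.0000·0.5000 = -2.0000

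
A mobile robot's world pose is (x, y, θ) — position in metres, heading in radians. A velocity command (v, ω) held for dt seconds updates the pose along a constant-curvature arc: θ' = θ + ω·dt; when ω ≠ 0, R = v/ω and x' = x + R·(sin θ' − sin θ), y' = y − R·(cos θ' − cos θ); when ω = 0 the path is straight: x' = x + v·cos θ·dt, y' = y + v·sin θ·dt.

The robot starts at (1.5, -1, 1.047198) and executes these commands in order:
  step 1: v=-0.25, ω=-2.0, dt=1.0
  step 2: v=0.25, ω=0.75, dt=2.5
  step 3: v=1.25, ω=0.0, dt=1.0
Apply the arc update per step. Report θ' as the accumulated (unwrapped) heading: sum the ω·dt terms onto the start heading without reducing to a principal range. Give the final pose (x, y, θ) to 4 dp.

step 1: θ'=-0.9528 (R=0.1250) → pose (1.2899, -1.0099, -0.9528)
step 2: θ'=0.9222 (R=0.3333) → pose (1.8272, -1.0181, 0.9222)
step 3: θ'=0.9222 (straight) → pose (2.5823, -0.0220, 0.9222)

(2.5823, -0.0220, 0.9222)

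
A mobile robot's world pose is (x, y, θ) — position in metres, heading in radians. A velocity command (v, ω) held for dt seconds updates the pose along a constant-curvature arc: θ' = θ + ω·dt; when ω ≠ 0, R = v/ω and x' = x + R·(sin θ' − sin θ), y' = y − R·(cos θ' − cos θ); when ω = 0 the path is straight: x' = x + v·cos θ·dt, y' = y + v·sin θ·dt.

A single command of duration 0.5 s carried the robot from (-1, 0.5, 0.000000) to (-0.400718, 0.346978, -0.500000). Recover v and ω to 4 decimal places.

v = 1.2500, ω = -1.0000

Δθ = -0.500000 − 0.000000 = -0.500000
ω = Δθ/dt = -0.500000/0.5 = -1.0000
R = Δx/(sin θ' − sin θ) = -1.2500
v = R·ω = -1.2500·-1.0000 = 1.2500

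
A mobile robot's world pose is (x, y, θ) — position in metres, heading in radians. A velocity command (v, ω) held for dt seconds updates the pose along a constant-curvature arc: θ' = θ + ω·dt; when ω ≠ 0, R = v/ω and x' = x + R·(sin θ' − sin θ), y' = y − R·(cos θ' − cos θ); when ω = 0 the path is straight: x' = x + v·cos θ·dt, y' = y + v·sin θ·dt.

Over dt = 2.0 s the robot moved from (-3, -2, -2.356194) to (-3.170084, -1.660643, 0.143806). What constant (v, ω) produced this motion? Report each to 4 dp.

v = -0.2500, ω = 1.2500

Δθ = 0.143806 − -2.356194 = 2.500000
ω = Δθ/dt = 2.500000/2.0 = 1.2500
R = −Δy/(cos θ' − cos θ) = -0.2000
v = R·ω = -0.2000·1.2500 = -0.2500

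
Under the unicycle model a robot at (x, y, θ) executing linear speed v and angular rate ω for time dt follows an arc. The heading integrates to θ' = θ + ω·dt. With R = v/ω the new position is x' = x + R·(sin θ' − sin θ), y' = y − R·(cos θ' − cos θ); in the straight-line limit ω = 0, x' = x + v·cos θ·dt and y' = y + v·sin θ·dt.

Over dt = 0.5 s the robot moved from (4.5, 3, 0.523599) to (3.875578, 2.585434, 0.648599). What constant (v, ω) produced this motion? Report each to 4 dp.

Δθ = 0.648599 − 0.523599 = 0.125000
ω = Δθ/dt = 0.125000/0.5 = 0.2500
R = Δx/(sin θ' − sin θ) = -6.0000
v = R·ω = -6.0000·0.2500 = -1.5000

v = -1.5000, ω = 0.2500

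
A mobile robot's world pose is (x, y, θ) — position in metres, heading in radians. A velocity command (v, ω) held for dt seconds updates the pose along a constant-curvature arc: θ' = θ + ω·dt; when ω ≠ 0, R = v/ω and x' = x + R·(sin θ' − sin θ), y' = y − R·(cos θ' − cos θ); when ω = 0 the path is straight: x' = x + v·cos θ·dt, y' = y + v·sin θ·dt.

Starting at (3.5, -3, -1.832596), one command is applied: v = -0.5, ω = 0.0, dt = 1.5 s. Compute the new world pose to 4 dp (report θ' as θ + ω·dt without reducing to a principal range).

(3.6941, -2.2756, -1.8326)

θ' = -1.8326 + 0.0·1.5 = -1.8326
ω = 0 → straight: x' = 3.5 + -0.5·cos(-1.8326)·1.5 = 3.6941
y' = -3 + -0.5·sin(-1.8326)·1.5 = -2.2756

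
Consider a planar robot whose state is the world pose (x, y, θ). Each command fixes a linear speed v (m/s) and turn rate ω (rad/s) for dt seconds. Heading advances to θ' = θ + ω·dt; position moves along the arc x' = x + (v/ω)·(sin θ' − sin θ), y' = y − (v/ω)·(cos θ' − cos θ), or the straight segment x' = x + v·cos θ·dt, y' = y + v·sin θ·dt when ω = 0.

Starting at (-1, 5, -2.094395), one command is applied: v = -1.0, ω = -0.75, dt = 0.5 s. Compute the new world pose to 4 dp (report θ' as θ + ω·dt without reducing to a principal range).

θ' = -2.0944 + -0.75·0.5 = -2.4694
R = v/ω = -1.0/-0.75 = 1.3333
x' = -1 + 1.3333·(sin -2.4694 − sin -2.0944) = -0.6756
y' = 5 − 1.3333·(cos -2.4694 − cos -2.0944) = 5.3766

(-0.6756, 5.3766, -2.4694)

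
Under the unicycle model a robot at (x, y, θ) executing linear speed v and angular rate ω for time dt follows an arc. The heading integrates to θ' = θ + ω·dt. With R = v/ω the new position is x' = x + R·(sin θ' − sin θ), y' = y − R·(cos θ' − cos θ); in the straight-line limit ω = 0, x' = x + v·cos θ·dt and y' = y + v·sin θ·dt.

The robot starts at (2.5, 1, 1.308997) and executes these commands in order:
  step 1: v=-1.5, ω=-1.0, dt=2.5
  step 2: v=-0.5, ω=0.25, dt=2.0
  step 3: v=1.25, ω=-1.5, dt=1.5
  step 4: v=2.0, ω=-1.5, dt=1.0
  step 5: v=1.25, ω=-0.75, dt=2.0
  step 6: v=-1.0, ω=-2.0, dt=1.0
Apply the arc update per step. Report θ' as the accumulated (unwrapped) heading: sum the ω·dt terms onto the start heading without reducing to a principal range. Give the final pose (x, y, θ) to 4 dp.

step 1: θ'=-1.1910 (R=1.5000) → pose (-0.3420, 0.8321, -1.1910)
step 2: θ'=-0.6910 (R=-2.0000) → pose (-0.9249, 1.6319, -0.6910)
step 3: θ'=-2.9410 (R=-0.8333) → pose (-1.2899, 0.1731, -2.9410)
step 4: θ'=-4.4410 (R=-1.3333) → pose (-2.8401, 1.1223, -4.4410)
step 5: θ'=-5.9410 (R=-1.6667) → pose (-1.7937, 3.1391, -5.9410)
step 6: θ'=-7.9410 (R=0.5000) → pose (-2.4596, 3.6536, -7.9410)

(-2.4596, 3.6536, -7.9410)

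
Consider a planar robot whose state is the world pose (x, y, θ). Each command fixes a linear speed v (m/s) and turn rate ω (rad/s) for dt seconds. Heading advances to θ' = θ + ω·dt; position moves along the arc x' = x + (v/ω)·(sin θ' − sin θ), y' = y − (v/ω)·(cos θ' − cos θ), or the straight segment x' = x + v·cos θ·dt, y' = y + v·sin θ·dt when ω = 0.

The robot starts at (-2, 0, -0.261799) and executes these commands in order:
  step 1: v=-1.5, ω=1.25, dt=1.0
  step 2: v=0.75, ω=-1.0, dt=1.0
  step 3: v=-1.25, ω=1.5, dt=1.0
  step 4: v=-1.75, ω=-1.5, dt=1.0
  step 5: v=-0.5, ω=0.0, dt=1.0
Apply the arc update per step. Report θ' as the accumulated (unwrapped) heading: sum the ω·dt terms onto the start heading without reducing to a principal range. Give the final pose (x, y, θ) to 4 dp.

(-5.1942, -1.9905, -0.0118)

step 1: θ'=0.9882 (R=-1.2000) → pose (-3.3126, -0.4989, 0.9882)
step 2: θ'=-0.0118 (R=-0.7500) → pose (-2.6775, -0.1616, -0.0118)
step 3: θ'=1.4882 (R=-0.8333) → pose (-3.5178, -0.9261, 1.4882)
step 4: θ'=-0.0118 (R=1.1667) → pose (-4.6943, -1.9964, -0.0118)
step 5: θ'=-0.0118 (straight) → pose (-5.1942, -1.9905, -0.0118)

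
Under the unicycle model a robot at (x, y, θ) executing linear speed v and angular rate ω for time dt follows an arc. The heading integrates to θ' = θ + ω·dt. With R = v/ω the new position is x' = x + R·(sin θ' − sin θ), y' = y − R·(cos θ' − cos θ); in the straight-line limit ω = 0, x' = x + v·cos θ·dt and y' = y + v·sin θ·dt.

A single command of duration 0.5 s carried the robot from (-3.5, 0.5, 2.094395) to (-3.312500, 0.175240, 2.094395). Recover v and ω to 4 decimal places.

Δθ = 2.094395 − 2.094395 = 0.000000
ω = Δθ/dt = 0.000000/0.5 = 0.0000
ω = 0 → v = (Δx·cos θ + Δy·sin θ)/dt = -0.7500

v = -0.7500, ω = 0.0000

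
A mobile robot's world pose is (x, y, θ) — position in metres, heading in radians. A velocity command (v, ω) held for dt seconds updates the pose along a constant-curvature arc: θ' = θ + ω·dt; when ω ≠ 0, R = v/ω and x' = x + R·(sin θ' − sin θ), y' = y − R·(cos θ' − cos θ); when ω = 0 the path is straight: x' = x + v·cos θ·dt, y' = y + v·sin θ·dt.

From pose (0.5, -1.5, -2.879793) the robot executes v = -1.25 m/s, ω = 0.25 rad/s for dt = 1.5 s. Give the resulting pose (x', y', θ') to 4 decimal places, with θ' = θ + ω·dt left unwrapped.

θ' = -2.8798 + 0.25·1.5 = -2.5048
R = v/ω = -1.25/0.25 = -5.0000
x' = 0.5 + -5.0000·(sin -2.5048 − sin -2.8798) = 2.1790
y' = -1.5 − -5.0000·(cos -2.5048 − cos -2.8798) = -0.6904

(2.1790, -0.6904, -2.5048)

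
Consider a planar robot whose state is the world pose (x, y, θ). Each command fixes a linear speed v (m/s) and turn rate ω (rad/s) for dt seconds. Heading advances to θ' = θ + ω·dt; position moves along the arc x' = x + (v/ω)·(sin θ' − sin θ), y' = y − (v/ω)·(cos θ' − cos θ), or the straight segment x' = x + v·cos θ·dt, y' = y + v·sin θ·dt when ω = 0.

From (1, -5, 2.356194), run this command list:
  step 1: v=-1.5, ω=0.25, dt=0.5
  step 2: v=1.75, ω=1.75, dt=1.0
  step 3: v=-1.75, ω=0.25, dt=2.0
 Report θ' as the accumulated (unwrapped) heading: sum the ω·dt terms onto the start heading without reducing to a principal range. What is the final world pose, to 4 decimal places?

step 1: θ'=2.4812 (R=-6.0000) → pose (1.5621, -5.4958, 2.4812)
step 2: θ'=4.2312 (R=1.0000) → pose (0.0622, -5.8228, 4.2312)
step 3: θ'=4.7312 (R=-7.0000) → pose (0.8558, -2.4513, 4.7312)

(0.8558, -2.4513, 4.7312)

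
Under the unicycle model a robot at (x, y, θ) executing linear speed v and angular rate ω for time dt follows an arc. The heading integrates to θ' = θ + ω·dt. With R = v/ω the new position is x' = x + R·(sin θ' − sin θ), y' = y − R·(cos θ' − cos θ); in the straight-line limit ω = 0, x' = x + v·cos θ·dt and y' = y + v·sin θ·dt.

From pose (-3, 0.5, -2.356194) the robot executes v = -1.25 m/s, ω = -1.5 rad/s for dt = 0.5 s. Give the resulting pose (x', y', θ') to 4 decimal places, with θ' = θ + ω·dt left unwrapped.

θ' = -2.3562 + -1.5·0.5 = -3.1062
R = v/ω = -1.25/-1.5 = 0.8333
x' = -3 + 0.8333·(sin -3.1062 − sin -2.3562) = -2.4402
y' = 0.5 − 0.8333·(cos -3.1062 − cos -2.3562) = 0.7436

(-2.4402, 0.7436, -3.1062)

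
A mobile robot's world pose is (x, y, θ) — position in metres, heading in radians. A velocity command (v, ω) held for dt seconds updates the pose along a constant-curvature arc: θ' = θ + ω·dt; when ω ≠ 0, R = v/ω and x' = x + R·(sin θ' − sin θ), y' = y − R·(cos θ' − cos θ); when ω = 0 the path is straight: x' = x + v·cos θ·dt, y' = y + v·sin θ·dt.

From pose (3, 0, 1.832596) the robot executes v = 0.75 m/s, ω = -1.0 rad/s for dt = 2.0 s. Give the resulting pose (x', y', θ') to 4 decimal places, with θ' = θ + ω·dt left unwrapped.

θ' = 1.8326 + -1.0·2.0 = -0.1674
R = v/ω = 0.75/-1.0 = -0.7500
x' = 3 + -0.7500·(sin -0.1674 − sin 1.8326) = 3.8494
y' = 0 − -0.7500·(cos -0.1674 − cos 1.8326) = 0.9336

(3.8494, 0.9336, -0.1674)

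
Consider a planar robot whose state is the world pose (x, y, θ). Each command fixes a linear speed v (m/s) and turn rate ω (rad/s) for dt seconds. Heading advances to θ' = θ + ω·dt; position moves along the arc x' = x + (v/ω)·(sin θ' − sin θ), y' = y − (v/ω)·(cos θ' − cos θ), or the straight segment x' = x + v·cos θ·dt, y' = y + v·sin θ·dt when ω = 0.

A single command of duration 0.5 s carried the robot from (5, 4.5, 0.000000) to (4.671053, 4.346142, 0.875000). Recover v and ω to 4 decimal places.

v = -0.7500, ω = 1.7500

Δθ = 0.875000 − 0.000000 = 0.875000
ω = Δθ/dt = 0.875000/0.5 = 1.7500
R = Δx/(sin θ' − sin θ) = -0.4286
v = R·ω = -0.4286·1.7500 = -0.7500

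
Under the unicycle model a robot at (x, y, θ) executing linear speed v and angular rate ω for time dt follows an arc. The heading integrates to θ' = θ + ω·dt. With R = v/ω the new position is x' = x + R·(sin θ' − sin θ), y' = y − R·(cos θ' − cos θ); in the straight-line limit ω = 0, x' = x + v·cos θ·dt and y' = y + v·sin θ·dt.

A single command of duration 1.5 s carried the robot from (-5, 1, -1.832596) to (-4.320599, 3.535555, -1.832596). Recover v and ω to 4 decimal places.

Δθ = -1.832596 − -1.832596 = 0.000000
ω = Δθ/dt = 0.000000/1.5 = 0.0000
ω = 0 → v = (Δx·cos θ + Δy·sin θ)/dt = -1.7500

v = -1.7500, ω = 0.0000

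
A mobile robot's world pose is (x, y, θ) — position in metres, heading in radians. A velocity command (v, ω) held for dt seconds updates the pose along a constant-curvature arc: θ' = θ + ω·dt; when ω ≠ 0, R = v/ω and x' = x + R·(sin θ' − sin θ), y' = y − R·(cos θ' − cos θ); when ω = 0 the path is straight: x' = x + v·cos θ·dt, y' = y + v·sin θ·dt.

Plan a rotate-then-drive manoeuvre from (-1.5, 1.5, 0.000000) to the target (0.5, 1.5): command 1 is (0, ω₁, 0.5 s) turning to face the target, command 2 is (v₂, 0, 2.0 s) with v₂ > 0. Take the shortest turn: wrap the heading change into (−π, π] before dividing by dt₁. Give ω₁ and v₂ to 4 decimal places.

ω₁ = 0.0000, v₂ = 1.0000

heading to target = atan2(1.5−1.5, 0.5−-1.5) = 0.0000
Δθ = wrap(0.0000 − 0.0000) = 0.0000; ω₁ = Δθ/dt₁ = 0.0000
distance = √((0.5−-1.5)² + (1.5−1.5)²) = 2.0000; v₂ = distance/dt₂ = 1.0000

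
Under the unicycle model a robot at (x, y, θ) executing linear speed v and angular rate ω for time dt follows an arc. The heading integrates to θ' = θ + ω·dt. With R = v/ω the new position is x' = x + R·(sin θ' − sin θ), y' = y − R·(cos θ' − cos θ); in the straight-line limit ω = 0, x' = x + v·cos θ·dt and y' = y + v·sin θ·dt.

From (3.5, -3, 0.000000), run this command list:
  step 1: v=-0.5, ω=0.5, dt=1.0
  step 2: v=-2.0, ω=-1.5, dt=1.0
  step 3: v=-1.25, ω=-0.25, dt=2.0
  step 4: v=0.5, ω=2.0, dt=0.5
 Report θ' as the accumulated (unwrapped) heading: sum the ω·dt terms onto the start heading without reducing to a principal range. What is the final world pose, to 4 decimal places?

(0.6088, -0.5266, -0.5000)

step 1: θ'=0.5000 (R=-1.0000) → pose (3.0206, -3.1224, 0.5000)
step 2: θ'=-1.0000 (R=1.3333) → pose (1.2594, -2.6727, -1.0000)
step 3: θ'=-1.5000 (R=5.0000) → pose (0.4793, -0.3249, -1.5000)
step 4: θ'=-0.5000 (R=0.2500) → pose (0.6088, -0.5266, -0.5000)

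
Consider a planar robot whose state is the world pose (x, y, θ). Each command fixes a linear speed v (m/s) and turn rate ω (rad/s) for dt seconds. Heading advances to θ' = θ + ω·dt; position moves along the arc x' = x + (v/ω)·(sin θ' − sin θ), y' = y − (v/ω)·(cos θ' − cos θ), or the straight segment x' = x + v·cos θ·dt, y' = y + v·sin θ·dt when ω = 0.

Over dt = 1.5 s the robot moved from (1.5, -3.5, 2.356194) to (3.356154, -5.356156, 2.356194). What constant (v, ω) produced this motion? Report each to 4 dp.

Δθ = 2.356194 − 2.356194 = 0.000000
ω = Δθ/dt = 0.000000/1.5 = 0.0000
ω = 0 → v = (Δx·cos θ + Δy·sin θ)/dt = -1.7500

v = -1.7500, ω = 0.0000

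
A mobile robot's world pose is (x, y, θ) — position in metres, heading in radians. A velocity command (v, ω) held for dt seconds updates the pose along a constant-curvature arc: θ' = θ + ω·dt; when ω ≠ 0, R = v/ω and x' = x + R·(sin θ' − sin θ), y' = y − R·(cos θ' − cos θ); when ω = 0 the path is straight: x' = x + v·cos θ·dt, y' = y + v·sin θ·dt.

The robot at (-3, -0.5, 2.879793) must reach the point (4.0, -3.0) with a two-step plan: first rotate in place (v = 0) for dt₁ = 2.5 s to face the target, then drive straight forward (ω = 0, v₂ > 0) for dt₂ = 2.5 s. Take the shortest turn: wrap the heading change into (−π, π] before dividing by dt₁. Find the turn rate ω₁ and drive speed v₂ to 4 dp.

ω₁ = 1.2241, v₂ = 2.9732

heading to target = atan2(-3−-0.5, 4−-3) = -0.3430
Δθ = wrap(-0.3430 − 2.8798) = 3.0604; ω₁ = Δθ/dt₁ = 1.2241
distance = √((4−-3)² + (-3−-0.5)²) = 7.4330; v₂ = distance/dt₂ = 2.9732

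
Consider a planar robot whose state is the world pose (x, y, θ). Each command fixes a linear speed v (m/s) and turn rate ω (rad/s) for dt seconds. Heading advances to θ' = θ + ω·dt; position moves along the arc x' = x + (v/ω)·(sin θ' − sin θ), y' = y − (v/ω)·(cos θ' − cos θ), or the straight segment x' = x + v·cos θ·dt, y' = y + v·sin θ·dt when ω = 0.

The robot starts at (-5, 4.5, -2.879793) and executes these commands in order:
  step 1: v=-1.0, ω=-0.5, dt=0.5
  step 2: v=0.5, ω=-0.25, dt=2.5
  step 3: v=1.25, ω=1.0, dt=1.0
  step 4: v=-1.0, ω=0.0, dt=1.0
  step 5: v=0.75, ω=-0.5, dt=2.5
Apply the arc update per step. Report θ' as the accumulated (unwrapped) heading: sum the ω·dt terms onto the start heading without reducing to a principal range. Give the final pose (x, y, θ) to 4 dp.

step 1: θ'=-3.1298 (R=2.0000) → pose (-4.5060, 4.5680, -3.1298)
step 2: θ'=-3.7548 (R=-2.0000) → pose (-5.6805, 4.9322, -3.7548)
step 3: θ'=-2.7548 (R=1.2500) → pose (-6.8714, 5.0676, -2.7548)
step 4: θ'=-2.7548 (straight) → pose (-5.9453, 5.4449, -2.7548)
step 5: θ'=-4.0048 (R=-1.5000) → pose (-7.6510, 5.8590, -4.0048)

(-7.6510, 5.8590, -4.0048)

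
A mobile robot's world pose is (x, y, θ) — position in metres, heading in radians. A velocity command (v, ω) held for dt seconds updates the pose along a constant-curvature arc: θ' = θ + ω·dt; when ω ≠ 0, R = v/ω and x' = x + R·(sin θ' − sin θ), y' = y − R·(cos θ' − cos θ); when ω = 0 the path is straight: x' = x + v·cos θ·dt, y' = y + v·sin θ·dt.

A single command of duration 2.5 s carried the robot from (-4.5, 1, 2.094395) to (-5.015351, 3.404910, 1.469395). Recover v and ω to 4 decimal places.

v = 1.0000, ω = -0.2500

Δθ = 1.469395 − 2.094395 = -0.625000
ω = Δθ/dt = -0.625000/2.5 = -0.2500
R = −Δy/(cos θ' − cos θ) = -4.0000
v = R·ω = -4.0000·-0.2500 = 1.0000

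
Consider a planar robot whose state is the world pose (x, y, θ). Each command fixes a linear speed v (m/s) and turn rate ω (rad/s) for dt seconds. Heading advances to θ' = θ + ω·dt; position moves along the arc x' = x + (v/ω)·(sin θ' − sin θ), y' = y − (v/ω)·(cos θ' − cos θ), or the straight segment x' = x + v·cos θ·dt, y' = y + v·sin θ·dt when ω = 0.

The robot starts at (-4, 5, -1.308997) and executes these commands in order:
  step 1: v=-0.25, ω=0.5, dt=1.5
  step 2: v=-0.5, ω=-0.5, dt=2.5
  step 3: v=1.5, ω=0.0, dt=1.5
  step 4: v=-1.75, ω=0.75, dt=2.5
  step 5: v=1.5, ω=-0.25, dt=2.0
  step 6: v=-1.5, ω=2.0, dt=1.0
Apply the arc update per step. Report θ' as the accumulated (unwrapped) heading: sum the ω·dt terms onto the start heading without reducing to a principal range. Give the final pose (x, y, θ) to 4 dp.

(-5.7581, 5.8505, 1.5660)

step 1: θ'=-0.5590 (R=-0.5000) → pose (-4.2178, 5.2945, -0.5590)
step 2: θ'=-1.8090 (R=1.0000) → pose (-4.6592, 6.3782, -1.8090)
step 3: θ'=-1.8090 (straight) → pose (-5.1901, 4.1918, -1.8090)
step 4: θ'=0.0660 (R=-2.3333) → pose (-7.6115, 7.0706, 0.0660)
step 5: θ'=-0.4340 (R=-6.0000) → pose (-4.6927, 6.5274, -0.4340)
step 6: θ'=1.5660 (R=-0.7500) → pose (-5.7581, 5.8505, 1.5660)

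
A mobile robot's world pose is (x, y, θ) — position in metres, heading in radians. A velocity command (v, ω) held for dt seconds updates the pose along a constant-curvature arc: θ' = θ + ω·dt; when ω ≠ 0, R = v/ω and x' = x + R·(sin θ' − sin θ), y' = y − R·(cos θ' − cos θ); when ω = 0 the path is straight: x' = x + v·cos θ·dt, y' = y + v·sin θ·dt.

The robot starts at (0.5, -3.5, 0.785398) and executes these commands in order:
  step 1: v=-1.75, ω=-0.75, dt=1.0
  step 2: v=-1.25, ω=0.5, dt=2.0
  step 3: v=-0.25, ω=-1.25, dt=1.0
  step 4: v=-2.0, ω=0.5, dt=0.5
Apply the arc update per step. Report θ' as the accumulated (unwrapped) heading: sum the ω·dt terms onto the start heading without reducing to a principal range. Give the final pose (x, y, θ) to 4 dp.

(-4.3370, -5.4091, 0.0354)

step 1: θ'=0.0354 (R=2.3333) → pose (-1.0673, -4.1820, 0.0354)
step 2: θ'=1.0354 (R=-2.5000) → pose (-3.1290, -5.4049, 1.0354)
step 3: θ'=-0.2146 (R=0.2000) → pose (-3.3436, -5.4983, -0.2146)
step 4: θ'=0.0354 (R=-4.0000) → pose (-4.3370, -5.4091, 0.0354)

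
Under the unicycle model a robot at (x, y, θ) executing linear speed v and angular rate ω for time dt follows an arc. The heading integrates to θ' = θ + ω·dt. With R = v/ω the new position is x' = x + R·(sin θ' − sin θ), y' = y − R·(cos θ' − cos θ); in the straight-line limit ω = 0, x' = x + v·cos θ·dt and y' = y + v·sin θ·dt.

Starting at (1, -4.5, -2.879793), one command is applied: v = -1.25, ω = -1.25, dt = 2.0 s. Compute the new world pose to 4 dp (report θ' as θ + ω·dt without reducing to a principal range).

(2.0443, -6.0849, -5.3798)

θ' = -2.8798 + -1.25·2.0 = -5.3798
R = v/ω = -1.25/-1.25 = 1.0000
x' = 1 + 1.0000·(sin -5.3798 − sin -2.8798) = 2.0443
y' = -4.5 − 1.0000·(cos -5.3798 − cos -2.8798) = -6.0849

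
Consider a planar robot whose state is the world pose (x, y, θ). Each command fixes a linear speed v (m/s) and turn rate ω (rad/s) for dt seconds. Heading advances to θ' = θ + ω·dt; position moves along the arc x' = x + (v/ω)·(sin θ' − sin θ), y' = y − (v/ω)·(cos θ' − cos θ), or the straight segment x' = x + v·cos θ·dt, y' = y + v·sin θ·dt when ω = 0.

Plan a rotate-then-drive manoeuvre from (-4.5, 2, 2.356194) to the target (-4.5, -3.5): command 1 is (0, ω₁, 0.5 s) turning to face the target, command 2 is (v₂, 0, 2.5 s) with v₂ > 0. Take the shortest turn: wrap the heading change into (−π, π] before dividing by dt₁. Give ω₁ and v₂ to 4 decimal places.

heading to target = atan2(-3.5−2, -4.5−-4.5) = -1.5708
Δθ = wrap(-1.5708 − 2.3562) = 2.3562; ω₁ = Δθ/dt₁ = 4.7124
distance = √((-4.5−-4.5)² + (-3.5−2)²) = 5.5000; v₂ = distance/dt₂ = 2.2000

ω₁ = 4.7124, v₂ = 2.2000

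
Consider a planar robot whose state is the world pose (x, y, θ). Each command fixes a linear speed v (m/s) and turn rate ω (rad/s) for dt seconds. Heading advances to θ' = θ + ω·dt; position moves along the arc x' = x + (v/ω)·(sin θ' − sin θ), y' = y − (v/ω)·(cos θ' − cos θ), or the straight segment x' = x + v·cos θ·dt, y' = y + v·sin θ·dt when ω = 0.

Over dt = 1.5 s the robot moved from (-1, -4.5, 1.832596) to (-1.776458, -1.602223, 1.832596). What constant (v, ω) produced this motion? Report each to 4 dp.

Δθ = 1.832596 − 1.832596 = 0.000000
ω = Δθ/dt = 0.000000/1.5 = 0.0000
ω = 0 → v = (Δx·cos θ + Δy·sin θ)/dt = 2.0000

v = 2.0000, ω = 0.0000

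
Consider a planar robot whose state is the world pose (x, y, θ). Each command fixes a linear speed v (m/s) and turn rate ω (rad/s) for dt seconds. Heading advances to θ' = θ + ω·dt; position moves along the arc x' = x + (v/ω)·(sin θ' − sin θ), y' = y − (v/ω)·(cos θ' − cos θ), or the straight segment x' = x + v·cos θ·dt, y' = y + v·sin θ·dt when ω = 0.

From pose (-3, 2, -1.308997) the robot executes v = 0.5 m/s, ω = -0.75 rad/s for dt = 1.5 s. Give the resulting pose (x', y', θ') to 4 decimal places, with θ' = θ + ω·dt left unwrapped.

θ' = -1.3090 + -0.75·1.5 = -2.4340
R = v/ω = 0.5/-0.75 = -0.6667
x' = -3 + -0.6667·(sin -2.4340 − sin -1.3090) = -3.2106
y' = 2 − -0.6667·(cos -2.4340 − cos -1.3090) = 1.3208

(-3.2106, 1.3208, -2.4340)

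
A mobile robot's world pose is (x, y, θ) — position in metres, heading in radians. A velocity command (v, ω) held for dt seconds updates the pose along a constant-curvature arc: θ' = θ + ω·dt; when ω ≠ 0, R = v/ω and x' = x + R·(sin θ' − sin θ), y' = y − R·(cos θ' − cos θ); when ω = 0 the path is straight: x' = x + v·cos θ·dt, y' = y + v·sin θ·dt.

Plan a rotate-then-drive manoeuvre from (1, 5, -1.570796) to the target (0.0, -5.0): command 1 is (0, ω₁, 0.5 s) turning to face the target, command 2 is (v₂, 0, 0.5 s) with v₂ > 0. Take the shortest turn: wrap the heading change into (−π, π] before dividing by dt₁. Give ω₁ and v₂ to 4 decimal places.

heading to target = atan2(-5−5, 0−1) = -1.6705
Δθ = wrap(-1.6705 − -1.5708) = -0.0997; ω₁ = Δθ/dt₁ = -0.1993
distance = √((0−1)² + (-5−5)²) = 10.0499; v₂ = distance/dt₂ = 20.0998

ω₁ = -0.1993, v₂ = 20.0998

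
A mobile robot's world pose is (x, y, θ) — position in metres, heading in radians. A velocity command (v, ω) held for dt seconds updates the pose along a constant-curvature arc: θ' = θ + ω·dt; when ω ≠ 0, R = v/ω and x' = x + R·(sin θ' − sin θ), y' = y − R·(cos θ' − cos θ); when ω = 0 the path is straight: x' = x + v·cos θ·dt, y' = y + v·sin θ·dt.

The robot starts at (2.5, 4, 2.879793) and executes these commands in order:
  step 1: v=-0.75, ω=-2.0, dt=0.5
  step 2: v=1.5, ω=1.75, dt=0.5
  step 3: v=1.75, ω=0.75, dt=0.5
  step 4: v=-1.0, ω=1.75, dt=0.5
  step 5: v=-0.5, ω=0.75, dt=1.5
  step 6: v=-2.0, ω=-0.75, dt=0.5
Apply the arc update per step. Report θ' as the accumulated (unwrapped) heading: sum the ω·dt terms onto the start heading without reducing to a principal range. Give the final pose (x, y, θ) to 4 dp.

(1.7316, 6.3287, 4.7548)

step 1: θ'=1.8798 (R=0.3750) → pose (2.7602, 3.7518, 1.8798)
step 2: θ'=2.7548 (R=0.8571) → pose (2.2670, 4.2850, 2.7548)
step 3: θ'=3.1298 (R=2.3333) → pose (1.4143, 4.4572, 3.1298)
step 4: θ'=4.0048 (R=-0.5714) → pose (1.8553, 4.6572, 4.0048)
step 5: θ'=5.1298 (R=-0.6667) → pose (1.9581, 5.3608, 5.1298)
step 6: θ'=4.7548 (R=2.6667) → pose (1.7316, 6.3287, 4.7548)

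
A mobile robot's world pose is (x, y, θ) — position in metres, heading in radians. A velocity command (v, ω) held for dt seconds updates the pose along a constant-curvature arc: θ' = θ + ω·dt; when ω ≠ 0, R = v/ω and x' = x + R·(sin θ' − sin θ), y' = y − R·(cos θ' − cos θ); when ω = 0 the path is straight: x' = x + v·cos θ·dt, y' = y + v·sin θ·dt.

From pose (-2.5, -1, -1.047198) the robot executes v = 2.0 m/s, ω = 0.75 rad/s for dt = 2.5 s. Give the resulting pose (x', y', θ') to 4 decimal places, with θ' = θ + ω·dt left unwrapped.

(1.7733, -1.4707, 0.8278)

θ' = -1.0472 + 0.75·2.5 = 0.8278
R = v/ω = 2.0/0.75 = 2.6667
x' = -2.5 + 2.6667·(sin 0.8278 − sin -1.0472) = 1.7733
y' = -1 − 2.6667·(cos 0.8278 − cos -1.0472) = -1.4707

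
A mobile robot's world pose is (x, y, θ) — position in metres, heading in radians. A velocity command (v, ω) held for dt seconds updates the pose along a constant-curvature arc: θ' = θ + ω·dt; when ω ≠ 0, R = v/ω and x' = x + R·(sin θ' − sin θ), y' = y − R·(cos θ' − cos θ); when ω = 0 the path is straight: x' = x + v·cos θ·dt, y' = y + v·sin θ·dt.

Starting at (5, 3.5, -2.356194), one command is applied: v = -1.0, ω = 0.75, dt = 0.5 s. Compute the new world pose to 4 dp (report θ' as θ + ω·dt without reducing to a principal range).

θ' = -2.3562 + 0.75·0.5 = -1.9812
R = v/ω = -1.0/0.75 = -1.3333
x' = 5 + -1.3333·(sin -1.9812 − sin -2.3562) = 5.2798
y' = 3.5 − -1.3333·(cos -1.9812 − cos -2.3562) = 3.9108

(5.2798, 3.9108, -1.9812)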